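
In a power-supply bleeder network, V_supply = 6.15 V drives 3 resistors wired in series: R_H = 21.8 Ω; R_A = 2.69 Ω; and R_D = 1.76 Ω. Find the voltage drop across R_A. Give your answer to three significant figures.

Series total: ΣR = 21.8 + 2.69 + 1.76 = 26.25 Ω.
By the voltage-divider rule, V = 6.15 × 2.690/26.25 = 0.6302 V.

V ≈ 0.630 V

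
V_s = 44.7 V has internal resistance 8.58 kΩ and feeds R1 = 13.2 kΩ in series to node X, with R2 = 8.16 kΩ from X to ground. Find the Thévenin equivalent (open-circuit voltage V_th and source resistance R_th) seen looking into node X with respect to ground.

R1' = 8.58 + 13.2 = 21.78 kΩ (source resistance + R1).
With X open, the divider is unloaded: V_th = 44.7 × 8.16/29.94 = 12.18 V.
Looking into X with the source shorted: R_th = R1'·R2/(R1'+R2) = 21.78 × 8.16/29.94 = 5.936 kΩ.

V_th ≈ 12.2 V, R_th ≈ 5.94 kΩ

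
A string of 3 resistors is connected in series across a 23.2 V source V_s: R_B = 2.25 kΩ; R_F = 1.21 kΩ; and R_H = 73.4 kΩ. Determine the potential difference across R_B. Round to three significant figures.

Series total: ΣR = 2.25 + 1.21 + 73.4 = 76.86 kΩ.
V = V_s · R/ΣR = 23.2 × 0.02927 = 0.6792 V.

V ≈ 0.679 V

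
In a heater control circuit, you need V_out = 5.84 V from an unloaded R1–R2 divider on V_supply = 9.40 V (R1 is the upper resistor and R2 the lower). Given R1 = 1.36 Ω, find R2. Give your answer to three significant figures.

R2 ≈ 2.23 Ω

The divider ratio is R2/(R1+R2) = 5.84/9.40 = 0.6213.
So R2 = R1 · V_out/(V_supply − V_out) = 1.36 × 5.84/(9.40 − 5.84) = 1.36 × 1.640 = 2.231 Ω.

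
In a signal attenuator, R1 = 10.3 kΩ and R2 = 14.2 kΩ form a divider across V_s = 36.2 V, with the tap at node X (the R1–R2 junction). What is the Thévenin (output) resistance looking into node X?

Looking into X with the source shorted: R_th = R1·R2/(R1+R2) = 10.30 × 14.2/24.50 = 5.970 kΩ.

R_th ≈ 5.97 kΩ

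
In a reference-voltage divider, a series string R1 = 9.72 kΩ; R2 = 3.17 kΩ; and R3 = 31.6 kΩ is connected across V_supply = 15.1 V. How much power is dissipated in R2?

P ≈ 0.365 mW

Series current I = V_supply/ΣR = 15.1/44.49 = 0.3394 mA.
V(R2) = I·R = 1.076 V; P = V·I = 1.076 × 0.3394 = 0.3652 mW.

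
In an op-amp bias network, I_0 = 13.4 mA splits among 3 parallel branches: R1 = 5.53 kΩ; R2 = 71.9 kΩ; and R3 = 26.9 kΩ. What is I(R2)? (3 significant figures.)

ΣG = 1/5.53 + 1/71.9 + 1/26.9 = 0.2319.
R2 takes the fraction G_k/ΣG = 0.01391/0.2319 = 0.05997, so I = 13.4 × 0.05997 = 0.8036 mA.

I ≈ 0.804 mA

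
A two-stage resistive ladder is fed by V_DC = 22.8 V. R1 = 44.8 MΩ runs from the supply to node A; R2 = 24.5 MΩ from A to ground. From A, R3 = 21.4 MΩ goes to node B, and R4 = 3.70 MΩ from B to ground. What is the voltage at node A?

V_A ≈ 4.94 V

The second stage (R3 + R4 = 25.10 MΩ) loads node A in parallel with R2.
Effective lower resistance at A: R2 ‖ 25.10 = 12.40 MΩ.
First divider: V_A = V_DC · 12.40/(44.8 + 12.40) = 4.942 V.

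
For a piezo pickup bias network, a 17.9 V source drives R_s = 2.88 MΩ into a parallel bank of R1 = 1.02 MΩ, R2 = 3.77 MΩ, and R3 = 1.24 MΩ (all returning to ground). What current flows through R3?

Parallel bank: R_p = 1/(1/1.02 + 1/3.77 + 1/1.24) = 0.4873 MΩ.
V_A = 17.9 × 0.4873/3.367 = 2.590 V.
I(R3) = V_A / R3 = 2.590/1.24 = 2.089 µA.
(Check via current divider: I_total = 5.316 µA; share G_k/ΣG = 0.3930 → same result.)

I ≈ 2.09 µA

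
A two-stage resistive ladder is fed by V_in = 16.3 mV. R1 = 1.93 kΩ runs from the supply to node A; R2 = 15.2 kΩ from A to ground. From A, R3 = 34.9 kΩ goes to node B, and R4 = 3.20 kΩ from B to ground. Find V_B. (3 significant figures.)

V_B ≈ 1.16 mV

Node A sees R2 in parallel with the series input of stage 2, R3 + R4 = 38.10 kΩ.
R2 ‖ (R3+R4) = 10.87 kΩ.
So V_A = 16.3 × 0.8492 = 13.84 mV.
Stage 2 is unloaded, so V_B = V_A · R4/(R3+R4) = 13.84 × 3.20/38.10 = 1.163 mV.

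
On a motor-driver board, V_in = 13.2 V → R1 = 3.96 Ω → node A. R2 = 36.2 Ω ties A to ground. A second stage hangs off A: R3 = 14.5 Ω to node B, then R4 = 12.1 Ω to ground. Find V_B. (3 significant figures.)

V_B ≈ 4.77 V

Node A sees R2 in parallel with the series input of stage 2, R3 + R4 = 26.60 Ω.
R2 ‖ (R3+R4) = 15.33 Ω.
First divider: V_A = V_in · 15.33/(3.96 + 15.33) = 10.49 V.
Then the unloaded second divider: V_B = V_A × R4/(R3+R4) = 10.49 × 0.4549 = 4.772 V.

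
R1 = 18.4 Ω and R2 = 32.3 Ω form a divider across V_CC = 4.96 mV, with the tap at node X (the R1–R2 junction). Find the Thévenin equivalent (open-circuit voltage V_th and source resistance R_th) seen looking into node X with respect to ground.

Open-circuit (no load on X): V_th = V_CC · R2/(R1 + R2) = 4.96 × 32.3/(18.40 + 32.3) = 3.160 mV.
Zeroing V_CC shorts the top of R1 to ground, so R_th = R1 ‖ R2 = 11.72 Ω.

V_th ≈ 3.16 mV, R_th ≈ 11.7 Ω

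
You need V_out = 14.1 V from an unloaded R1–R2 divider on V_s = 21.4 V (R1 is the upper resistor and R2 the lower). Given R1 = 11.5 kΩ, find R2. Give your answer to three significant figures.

Required fraction k = V_out/V_s = 0.6589.
So R2 = R1 · V_out/(V_s − V_out) = 11.5 × 14.1/(21.4 − 14.1) = 11.5 × 1.932 = 22.21 kΩ.

R2 ≈ 22.2 kΩ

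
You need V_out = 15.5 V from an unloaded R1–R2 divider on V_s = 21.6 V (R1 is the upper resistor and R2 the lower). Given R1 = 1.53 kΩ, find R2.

R2 ≈ 3.89 kΩ

The divider ratio is R2/(R1+R2) = 15.5/21.6 = 0.7176.
Rearranging, R2 = R1·k/(1−k) = 1.53 × 2.541 = 3.888 kΩ.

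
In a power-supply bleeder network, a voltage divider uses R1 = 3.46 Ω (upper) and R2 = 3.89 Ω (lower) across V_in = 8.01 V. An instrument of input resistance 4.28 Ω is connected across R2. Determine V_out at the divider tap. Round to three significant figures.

R2 ‖ R_L = (3.89 × 4.28)/(3.89 + 4.28) = 2.038 Ω.
Now apply the divider: V_out = 8.01 × 0.3707 = 2.969 V.
(Unloaded it would be 4.24 V; the load pulls it down.)

V_out ≈ 2.97 V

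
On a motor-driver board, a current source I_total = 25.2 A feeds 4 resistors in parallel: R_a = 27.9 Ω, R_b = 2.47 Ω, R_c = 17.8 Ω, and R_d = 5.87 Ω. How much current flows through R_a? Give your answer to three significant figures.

Conductances: ΣG = 1/27.9 + 1/2.47 + 1/17.8 + 1/5.87 = 0.6672 (1/Ω).
By the current-divider rule, I = I_total · G_k/ΣG = 25.2 × 0.05372 = 1.354 A.

I ≈ 1.35 A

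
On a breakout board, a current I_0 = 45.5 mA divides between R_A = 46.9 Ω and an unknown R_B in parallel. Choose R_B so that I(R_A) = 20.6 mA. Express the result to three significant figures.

In a two-way split, I_A/I_0 = R_B/(R_A + R_B).
With f = 0.4527, R_B = R_A · f/(1−f) = 46.9 × 0.8273 = 38.80 Ω.

R_B ≈ 38.8 Ω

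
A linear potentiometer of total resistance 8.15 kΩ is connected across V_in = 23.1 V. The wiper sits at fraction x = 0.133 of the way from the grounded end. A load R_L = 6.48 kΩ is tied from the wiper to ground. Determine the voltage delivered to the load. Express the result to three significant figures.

V_out ≈ 2.68 V

Lower segment x·R_p = 1.084 kΩ; upper segment (1−x)·R_p = 7.066 kΩ.
R_L loads the lower segment: effective lower R = 0.9286 kΩ.
Loaded-divider output: V_out = 23.1 × 0.1162 = 2.683 V.
(Unloaded: V_out = x·V_in = 3.07 V.)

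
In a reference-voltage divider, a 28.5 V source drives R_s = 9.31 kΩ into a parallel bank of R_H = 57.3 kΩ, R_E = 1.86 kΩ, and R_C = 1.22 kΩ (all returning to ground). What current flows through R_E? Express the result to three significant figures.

Parallel bank: R_p = 1/(1/57.3 + 1/1.86 + 1/1.22) = 0.7274 kΩ.
V_A = 28.5 × 0.7274/10.04 = 2.065 V.
I(R_E) = V_A / R_E = 2.065/1.86 = 1.110 mA.

I ≈ 1.11 mA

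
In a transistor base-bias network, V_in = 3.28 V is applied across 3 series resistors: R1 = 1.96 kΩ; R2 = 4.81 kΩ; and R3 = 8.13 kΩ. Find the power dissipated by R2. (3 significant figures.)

P ≈ 0.233 mW

ΣR = 14.90 kΩ → I = 3.28/14.90 = 0.2201 mA.
P(R2) = I²·R2 = (0.2201)² × 4.81 = 0.2331 mW.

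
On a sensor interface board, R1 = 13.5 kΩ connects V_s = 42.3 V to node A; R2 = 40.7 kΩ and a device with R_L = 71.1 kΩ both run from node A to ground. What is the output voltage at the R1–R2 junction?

V_out ≈ 27.8 V

R2 ‖ R_L = (40.7 × 71.1)/(40.7 + 71.1) = 25.88 kΩ.
Now apply the divider: V_out = 42.3 × 0.6572 = 27.80 V.
(Unloaded it would be 31.8 V; the load pulls it down.)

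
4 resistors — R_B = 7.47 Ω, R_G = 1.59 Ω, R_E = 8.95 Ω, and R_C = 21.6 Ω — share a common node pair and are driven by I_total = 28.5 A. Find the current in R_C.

I ≈ 1.43 A

ΣG = 1/7.47 + 1/1.59 + 1/8.95 + 1/21.6 = 0.9208.
Current divider: I(R_C) = I_total · G_k/ΣG = 28.5 × (0.04630/0.9208) = 28.5 × 0.05028 = 1.433 A.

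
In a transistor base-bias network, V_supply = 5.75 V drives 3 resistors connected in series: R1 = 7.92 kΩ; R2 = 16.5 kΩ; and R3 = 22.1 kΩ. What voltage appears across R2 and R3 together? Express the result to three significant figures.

ΣR = 7.92 + 16.5 + 22.1 = 46.52 kΩ.
R_{R2..R3} = 16.5 + 22.1 = 38.60 kΩ.
V = V_supply · R/ΣR = 5.75 × 0.8298 = 4.771 V.

V ≈ 4.77 V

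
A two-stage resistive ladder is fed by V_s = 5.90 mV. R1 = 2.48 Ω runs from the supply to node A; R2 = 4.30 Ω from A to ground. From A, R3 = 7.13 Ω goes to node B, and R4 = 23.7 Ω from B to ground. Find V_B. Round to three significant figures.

Looking into the second stage from A: R3 + R4 = 30.83 Ω appears in parallel with R2.
Effective lower resistance at A: R2 ‖ 30.83 = 3.774 Ω.
First divider: V_A = V_s · 3.774/(2.48 + 3.774) = 3.560 mV.
Stage 2 is unloaded, so V_B = V_A · R4/(R3+R4) = 3.560 × 23.7/30.83 = 2.737 mV.

V_B ≈ 2.74 mV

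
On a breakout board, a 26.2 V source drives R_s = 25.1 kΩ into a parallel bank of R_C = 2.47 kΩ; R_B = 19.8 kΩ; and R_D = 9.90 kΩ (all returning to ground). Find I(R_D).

Combine the parallel branches: R_p = (1/2.47 + 1/19.8 + 1/9.90)⁻¹ = 1.797 kΩ.
V_A by voltage divider: V_A = 26.2 × 1.797/(25.1 + 1.797) = 1.751 V.
Branch current I = V_A/R_D = 1.751/9.90 = 0.1768 mA.
(Check via current divider: I_total = 0.9741 mA; share G_k/ΣG = 0.1816 → same result.)

I ≈ 0.177 mA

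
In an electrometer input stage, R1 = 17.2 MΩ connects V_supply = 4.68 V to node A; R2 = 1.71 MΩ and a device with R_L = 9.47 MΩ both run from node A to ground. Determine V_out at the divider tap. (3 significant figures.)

V_out ≈ 0.364 V

First combine the lower leg with the load: R2 ‖ R_L = 1.448 MΩ.
Voltage divider with the loaded lower leg: V_out = 4.68 × 1.448/(17.2 + 1.448) = 4.68 × 0.07767 = 0.3635 V.
(Unloaded it would be 0.423 V; the load pulls it down.)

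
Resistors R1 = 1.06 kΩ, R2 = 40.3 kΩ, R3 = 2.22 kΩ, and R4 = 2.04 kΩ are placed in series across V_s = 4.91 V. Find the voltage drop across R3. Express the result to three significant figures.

V ≈ 0.239 V

Series total: ΣR = 1.06 + 40.3 + 2.22 + 2.04 = 45.62 kΩ.
V = V_s · R/ΣR = 4.91 × 0.04866 = 0.2389 V.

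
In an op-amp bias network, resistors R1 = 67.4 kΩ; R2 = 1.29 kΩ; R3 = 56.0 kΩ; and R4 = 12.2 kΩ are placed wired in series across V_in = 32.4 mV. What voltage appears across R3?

V ≈ 13.3 mV

Series total: ΣR = 67.4 + 1.29 + 56.0 + 12.2 = 136.9 kΩ.
V = V_in · R/ΣR = 32.4 × 0.4091 = 13.25 mV.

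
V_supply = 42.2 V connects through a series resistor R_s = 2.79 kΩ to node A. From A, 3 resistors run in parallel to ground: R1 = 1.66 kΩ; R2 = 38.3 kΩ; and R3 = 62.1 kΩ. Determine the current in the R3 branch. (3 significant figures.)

Combine the parallel branches: R_p = (1/1.66 + 1/38.3 + 1/62.1)⁻¹ = 1.551 kΩ.
V_A by voltage divider: V_A = 42.2 × 1.551/(2.79 + 1.551) = 15.08 V.
Branch current I = V_A/R3 = 15.08/62.1 = 0.2428 mA.
(Equivalently: I_total = 9.721 mA, then current-divider fraction G_k/ΣG = 0.02498.)

I ≈ 0.243 mA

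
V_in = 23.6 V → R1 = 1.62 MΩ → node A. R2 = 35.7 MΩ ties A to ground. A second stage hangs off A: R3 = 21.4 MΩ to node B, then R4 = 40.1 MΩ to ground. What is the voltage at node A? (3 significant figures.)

V_A ≈ 22.0 V

Node A sees R2 in parallel with the series input of stage 2, R3 + R4 = 61.50 MΩ.
R2 ‖ (R3+R4) = 22.59 MΩ.
V_A = 23.6 × 22.59/(1.62 + 22.59) = 22.02 V.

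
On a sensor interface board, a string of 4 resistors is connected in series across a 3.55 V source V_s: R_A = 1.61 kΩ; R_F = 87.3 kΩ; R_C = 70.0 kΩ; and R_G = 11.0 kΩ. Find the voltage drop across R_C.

ΣR = 1.61 + 87.3 + 70.0 + 11.0 = 169.9 kΩ.
By the voltage-divider rule, V = 3.55 × 70.00/169.9 = 1.463 V.

V ≈ 1.46 V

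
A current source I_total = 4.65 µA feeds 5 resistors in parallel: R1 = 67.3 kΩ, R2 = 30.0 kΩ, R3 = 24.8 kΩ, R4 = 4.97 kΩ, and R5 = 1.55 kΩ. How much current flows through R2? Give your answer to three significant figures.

Total conductance ΣG = 1/67.3 + 1/30.0 + 1/24.8 + 1/4.97 + 1/1.55 = 0.9349 (units of 1/kΩ).
By the current-divider rule, I = I_total · G_k/ΣG = 4.65 × 0.03566 = 0.1658 µA.

I ≈ 0.166 µA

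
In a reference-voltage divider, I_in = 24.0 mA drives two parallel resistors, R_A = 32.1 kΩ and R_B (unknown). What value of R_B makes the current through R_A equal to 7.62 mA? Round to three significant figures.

R_B ≈ 14.9 kΩ

The fraction through R_A equals R_B/(R_A+R_B).
With f = 0.3175, R_B = R_A · f/(1−f) = 32.1 × 0.4652 = 14.93 kΩ.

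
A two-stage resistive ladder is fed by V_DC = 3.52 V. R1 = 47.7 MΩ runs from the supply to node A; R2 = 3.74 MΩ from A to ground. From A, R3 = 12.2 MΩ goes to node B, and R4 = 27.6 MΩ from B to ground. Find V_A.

Looking into the second stage from A: R3 + R4 = 39.80 MΩ appears in parallel with R2.
R2 ‖ (R3+R4) = 3.419 MΩ.
V_A = 3.52 × 3.419/(47.7 + 3.419) = 0.2354 V.

V_A ≈ 0.235 V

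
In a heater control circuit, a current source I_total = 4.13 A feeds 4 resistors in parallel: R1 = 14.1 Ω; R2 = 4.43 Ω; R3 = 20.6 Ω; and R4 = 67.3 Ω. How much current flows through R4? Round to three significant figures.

I ≈ 0.170 A

Total conductance ΣG = 1/14.1 + 1/4.43 + 1/20.6 + 1/67.3 = 0.3601 (units of 1/Ω).
Current divider: I(R4) = I_total · G_k/ΣG = 4.13 × (0.01486/0.3601) = 4.13 × 0.04127 = 0.1704 A.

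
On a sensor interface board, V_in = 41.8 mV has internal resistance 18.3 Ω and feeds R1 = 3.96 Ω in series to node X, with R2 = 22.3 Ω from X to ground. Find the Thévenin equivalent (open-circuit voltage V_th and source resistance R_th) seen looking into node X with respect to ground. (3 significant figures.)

V_th ≈ 20.9 mV, R_th ≈ 11.1 Ω

R1' = 18.3 + 3.96 = 22.26 Ω (source resistance + R1).
Open-circuit (no load on X): V_th = V_in · R2/(R1' + R2) = 41.8 × 22.3/(22.26 + 22.3) = 20.92 mV.
Looking into X with the source shorted: R_th = R1'·R2/(R1'+R2) = 22.26 × 22.3/44.56 = 11.14 Ω.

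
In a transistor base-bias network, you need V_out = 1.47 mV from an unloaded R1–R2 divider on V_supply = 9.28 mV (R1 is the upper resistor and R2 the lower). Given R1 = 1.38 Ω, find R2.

R2 ≈ 0.260 Ω

Required fraction k = V_out/V_supply = 0.1584.
R2 = R1 · 0.1584/(1 − 0.1584) = 0.2597 Ω.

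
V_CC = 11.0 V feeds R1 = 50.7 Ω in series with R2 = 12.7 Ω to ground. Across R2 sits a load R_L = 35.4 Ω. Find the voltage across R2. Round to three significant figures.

V_out ≈ 1.71 V

R2 ‖ R_L = (12.7 × 35.4)/(12.7 + 35.4) = 9.347 Ω.
Now apply the divider: V_out = 11.0 × 0.1557 = 1.712 V.
(Unloaded it would be 2.20 V; the load pulls it down.)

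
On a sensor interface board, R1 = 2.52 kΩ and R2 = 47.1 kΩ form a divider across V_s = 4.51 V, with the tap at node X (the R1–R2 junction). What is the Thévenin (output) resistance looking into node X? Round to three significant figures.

R_th ≈ 2.39 kΩ

Looking into X with the source shorted: R_th = R1·R2/(R1+R2) = 2.520 × 47.1/49.62 = 2.392 kΩ.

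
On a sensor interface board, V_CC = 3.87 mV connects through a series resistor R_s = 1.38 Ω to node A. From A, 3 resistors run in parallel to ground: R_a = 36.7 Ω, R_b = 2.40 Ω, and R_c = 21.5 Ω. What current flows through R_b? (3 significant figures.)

Equivalent of the parallel group: R_p = 2.039 Ω.
Node voltage V_A = V_CC · R_p/(R_s + R_p) = 3.87 × 0.5964 = 2.308 mV.
I(R_b) = V_A / R_b = 2.308/2.40 = 0.9617 mA.
(Equivalently: I_total = 1.132 mA, then current-divider fraction G_k/ΣG = 0.8496.)

I ≈ 0.962 mA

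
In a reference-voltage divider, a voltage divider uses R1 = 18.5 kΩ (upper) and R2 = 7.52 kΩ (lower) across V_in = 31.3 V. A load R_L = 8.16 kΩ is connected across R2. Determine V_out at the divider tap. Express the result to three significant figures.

V_out ≈ 5.47 V

First combine the lower leg with the load: R2 ‖ R_L = 3.913 kΩ.
Voltage divider with the loaded lower leg: V_out = 31.3 × 3.913/(18.5 + 3.913) = 31.3 × 0.1746 = 5.465 V.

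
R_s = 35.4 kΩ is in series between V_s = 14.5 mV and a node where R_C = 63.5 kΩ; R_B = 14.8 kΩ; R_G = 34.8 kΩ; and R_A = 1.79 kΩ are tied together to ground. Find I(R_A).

Equivalent of the parallel group: R_p = 1.491 kΩ.
V_A by voltage divider: V_A = 14.5 × 1.491/(35.4 + 1.491) = 0.5860 mV.
I(R_A) = V_A / R_A = 0.5860/1.79 = 0.3274 µA.

I ≈ 0.327 µA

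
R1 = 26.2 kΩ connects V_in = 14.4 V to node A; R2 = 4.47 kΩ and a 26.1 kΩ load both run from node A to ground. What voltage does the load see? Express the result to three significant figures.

V_out ≈ 1.83 V

R2 ‖ R_L = (4.47 × 26.1)/(4.47 + 26.1) = 3.816 kΩ.
Voltage divider with the loaded lower leg: V_out = 14.4 × 3.816/(26.2 + 3.816) = 14.4 × 0.1271 = 1.831 V.
(Unloaded it would be 2.10 V; the load pulls it down.)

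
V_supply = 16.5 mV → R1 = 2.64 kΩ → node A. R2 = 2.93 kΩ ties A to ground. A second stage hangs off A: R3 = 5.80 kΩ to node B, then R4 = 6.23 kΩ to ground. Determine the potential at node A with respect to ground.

Node A sees R2 in parallel with the series input of stage 2, R3 + R4 = 12.03 kΩ.
Effective lower resistance at A: R2 ‖ 12.03 = 2.356 kΩ.
So V_A = 16.5 × 0.4716 = 7.781 mV.

V_A ≈ 7.78 mV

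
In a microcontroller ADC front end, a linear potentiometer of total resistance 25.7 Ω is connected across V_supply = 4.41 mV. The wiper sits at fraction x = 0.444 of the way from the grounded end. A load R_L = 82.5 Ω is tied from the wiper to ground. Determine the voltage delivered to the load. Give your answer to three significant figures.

The pot divides into 14.29 Ω above the wiper and 11.41 Ω below.
Lower segment in parallel with the load: 11.41 ‖ 82.5 = 10.02 Ω.
V_out = 4.41 × 10.02/(14.29 + 10.02) = 1.818 mV.
(Unloaded: V_out = x·V_supply = 1.96 mV.)

V_out ≈ 1.82 mV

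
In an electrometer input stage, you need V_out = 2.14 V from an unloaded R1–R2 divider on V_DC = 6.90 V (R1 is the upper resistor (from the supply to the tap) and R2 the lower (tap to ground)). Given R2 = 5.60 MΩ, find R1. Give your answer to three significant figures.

R1 ≈ 12.5 MΩ

The divider ratio is R2/(R1+R2) = 2.14/6.90 = 0.3101.
R1 = R2·(1/k − 1) = 5.60 × 2.224 = 12.46 MΩ.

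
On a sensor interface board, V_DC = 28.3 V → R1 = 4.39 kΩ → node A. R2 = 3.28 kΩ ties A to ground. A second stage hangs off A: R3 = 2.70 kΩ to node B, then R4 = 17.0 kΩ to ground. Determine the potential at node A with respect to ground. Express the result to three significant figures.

The second stage (R3 + R4 = 19.70 kΩ) loads node A in parallel with R2.
Effective lower resistance at A: R2 ‖ 19.70 = 2.812 kΩ.
First divider: V_A = V_DC · 2.812/(4.39 + 2.812) = 11.05 V.

V_A ≈ 11.0 V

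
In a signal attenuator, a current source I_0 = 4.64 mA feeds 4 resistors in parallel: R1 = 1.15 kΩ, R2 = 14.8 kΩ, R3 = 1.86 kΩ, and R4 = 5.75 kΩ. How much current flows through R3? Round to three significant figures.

I ≈ 1.51 mA

Conductances: ΣG = 1/1.15 + 1/14.8 + 1/1.86 + 1/5.75 = 1.649 (1/kΩ).
By the current-divider rule, I = I_0 · G_k/ΣG = 4.64 × 0.3261 = 1.513 mA.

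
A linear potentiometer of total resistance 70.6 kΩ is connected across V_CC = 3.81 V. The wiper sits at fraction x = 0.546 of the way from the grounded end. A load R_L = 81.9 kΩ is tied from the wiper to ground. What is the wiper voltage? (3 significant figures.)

The pot divides into 32.05 kΩ above the wiper and 38.55 kΩ below.
R_L loads the lower segment: effective lower R = 26.21 kΩ.
V_out = 3.81 × 26.21/(32.05 + 26.21) = 1.714 V.
(Unloaded: V_out = x·V_CC = 2.08 V.)

V_out ≈ 1.71 V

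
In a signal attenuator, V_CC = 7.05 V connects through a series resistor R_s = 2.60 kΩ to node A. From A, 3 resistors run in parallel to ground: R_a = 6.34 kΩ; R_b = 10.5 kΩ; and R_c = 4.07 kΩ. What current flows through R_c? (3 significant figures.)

Combine the parallel branches: R_p = (1/6.34 + 1/10.5 + 1/4.07)⁻¹ = 2.005 kΩ.
V_A = 7.05 × 2.005/4.605 = 3.070 V.
Branch current I = V_A/R_c = 3.070/4.07 = 0.7543 mA.
(Equivalently: I_total = 1.531 mA, then current-divider fraction G_k/ΣG = 0.4927.)

I ≈ 0.754 mA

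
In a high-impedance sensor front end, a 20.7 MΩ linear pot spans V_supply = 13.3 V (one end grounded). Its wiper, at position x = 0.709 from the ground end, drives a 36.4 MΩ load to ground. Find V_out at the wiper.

Split the track: R_lower = x·R_p = 14.68 MΩ, R_upper = (1−x)·R_p = 6.024 MΩ.
R_L loads the lower segment: effective lower R = 10.46 MΩ.
Loaded-divider output: V_out = 13.3 × 0.6345 = 8.439 V.

V_out ≈ 8.44 V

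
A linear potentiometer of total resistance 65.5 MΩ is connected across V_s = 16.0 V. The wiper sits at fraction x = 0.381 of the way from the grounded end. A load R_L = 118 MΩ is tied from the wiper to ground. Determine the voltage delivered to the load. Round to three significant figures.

The pot divides into 40.54 MΩ above the wiper and 24.96 MΩ below.
Lower segment in parallel with the load: 24.96 ‖ 118 = 20.60 MΩ.
Then V_out = V_s · 20.60/(40.54 + 20.60) = 5.390 V.

V_out ≈ 5.39 V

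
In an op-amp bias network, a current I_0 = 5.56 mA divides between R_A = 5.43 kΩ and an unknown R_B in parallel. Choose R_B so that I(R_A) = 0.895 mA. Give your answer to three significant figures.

R_B ≈ 1.04 kΩ

Two-branch current divider: I_A = I_0 · R_B/(R_A + R_B).
With f = 0.1610, R_B = R_A · f/(1−f) = 5.43 × 0.1919 = 1.042 kΩ.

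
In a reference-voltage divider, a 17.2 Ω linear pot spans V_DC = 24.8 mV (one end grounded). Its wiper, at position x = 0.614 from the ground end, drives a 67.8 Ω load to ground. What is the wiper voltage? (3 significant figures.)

Split the track: R_lower = x·R_p = 10.56 Ω, R_upper = (1−x)·R_p = 6.639 Ω.
(x·R_p) ‖ R_L = 9.138 Ω.
Loaded-divider output: V_out = 24.8 × 0.5792 = 14.36 mV.
(Unloaded: V_out = x·V_DC = 15.2 mV.)

V_out ≈ 14.4 mV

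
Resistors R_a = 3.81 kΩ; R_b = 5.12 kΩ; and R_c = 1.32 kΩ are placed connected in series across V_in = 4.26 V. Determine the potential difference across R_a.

Series total: ΣR = 3.81 + 5.12 + 1.32 = 10.25 kΩ.
V = V_in · R/ΣR = 4.26 × 0.3717 = 1.583 V.

V ≈ 1.58 V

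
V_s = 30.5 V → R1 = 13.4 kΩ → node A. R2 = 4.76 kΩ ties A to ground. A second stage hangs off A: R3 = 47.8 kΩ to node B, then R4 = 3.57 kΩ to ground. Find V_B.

Node A sees R2 in parallel with the series input of stage 2, R3 + R4 = 51.37 kΩ.
Effective lower resistance at A: R2 ‖ 51.37 = 4.356 kΩ.
First divider: V_A = V_s · 4.356/(13.4 + 4.356) = 7.483 V.
V_B = V_A × 0.06950 = 0.5200 V.

V_B ≈ 0.520 V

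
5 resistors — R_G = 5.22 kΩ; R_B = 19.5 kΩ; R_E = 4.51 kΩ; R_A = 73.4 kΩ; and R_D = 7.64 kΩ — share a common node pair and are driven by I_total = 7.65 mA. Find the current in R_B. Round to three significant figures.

I ≈ 0.644 mA

Total conductance ΣG = 1/5.22 + 1/19.5 + 1/4.51 + 1/73.4 + 1/7.64 = 0.6091 (units of 1/kΩ).
By the current-divider rule, I = I_total · G_k/ΣG = 7.65 × 0.08419 = 0.6441 mA.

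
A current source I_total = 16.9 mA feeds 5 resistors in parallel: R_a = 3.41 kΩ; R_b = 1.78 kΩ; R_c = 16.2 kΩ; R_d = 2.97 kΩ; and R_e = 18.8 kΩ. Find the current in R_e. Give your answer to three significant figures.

I ≈ 0.688 mA

ΣG = 1/3.41 + 1/1.78 + 1/16.2 + 1/2.97 + 1/18.8 = 1.307.
R_e takes the fraction G_k/ΣG = 0.05319/1.307 = 0.04071, so I = 16.9 × 0.04071 = 0.6880 mA.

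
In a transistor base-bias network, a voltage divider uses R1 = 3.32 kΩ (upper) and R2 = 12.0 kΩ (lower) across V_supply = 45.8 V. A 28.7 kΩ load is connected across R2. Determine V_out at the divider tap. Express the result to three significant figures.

First combine the lower leg with the load: R2 ‖ R_L = 8.462 kΩ.
Voltage divider with the loaded lower leg: V_out = 45.8 × 8.462/(3.32 + 8.462) = 45.8 × 0.7182 = 32.89 V.

V_out ≈ 32.9 V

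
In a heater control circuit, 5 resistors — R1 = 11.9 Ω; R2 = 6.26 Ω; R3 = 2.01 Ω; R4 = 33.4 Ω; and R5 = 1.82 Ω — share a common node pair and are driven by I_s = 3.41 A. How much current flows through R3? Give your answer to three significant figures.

ΣG = 1/11.9 + 1/6.26 + 1/2.01 + 1/33.4 + 1/1.82 = 1.321.
R3 takes the fraction G_k/ΣG = 0.4975/1.321 = 0.3767, so I = 3.41 × 0.3767 = 1.285 A.

I ≈ 1.28 A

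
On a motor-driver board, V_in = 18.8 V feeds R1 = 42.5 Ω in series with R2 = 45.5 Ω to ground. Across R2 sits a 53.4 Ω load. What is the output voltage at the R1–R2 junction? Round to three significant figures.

First combine the lower leg with the load: R2 ‖ R_L = 24.57 Ω.
Voltage divider with the loaded lower leg: V_out = 18.8 × 24.57/(42.5 + 24.57) = 18.8 × 0.3663 = 6.887 V.

V_out ≈ 6.89 V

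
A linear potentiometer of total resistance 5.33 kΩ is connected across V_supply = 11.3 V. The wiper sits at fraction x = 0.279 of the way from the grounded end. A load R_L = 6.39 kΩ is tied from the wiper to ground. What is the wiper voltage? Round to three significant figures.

V_out ≈ 2.70 V

Lower segment x·R_p = 1.487 kΩ; upper segment (1−x)·R_p = 3.843 kΩ.
(x·R_p) ‖ R_L = 1.206 kΩ.
V_out = 11.3 × 1.206/(3.843 + 1.206) = 2.700 V.
(Unloaded: V_out = x·V_supply = 3.15 V.)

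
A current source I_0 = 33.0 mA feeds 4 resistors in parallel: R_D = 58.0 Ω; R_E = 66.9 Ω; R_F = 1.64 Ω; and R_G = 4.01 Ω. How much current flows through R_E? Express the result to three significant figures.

ΣG = 1/58.0 + 1/66.9 + 1/1.64 + 1/4.01 = 0.8913.
Current divider: I(R_E) = I_0 · G_k/ΣG = 33.0 × (0.01495/0.8913) = 33.0 × 0.01677 = 0.5534 mA.

I ≈ 0.553 mA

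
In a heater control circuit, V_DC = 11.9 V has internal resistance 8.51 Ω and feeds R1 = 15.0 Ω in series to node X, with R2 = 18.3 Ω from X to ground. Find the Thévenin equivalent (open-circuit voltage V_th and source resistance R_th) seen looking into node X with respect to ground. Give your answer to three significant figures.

R1' = 8.51 + 15.0 = 23.51 Ω (source resistance + R1).
V_th is the unloaded tap voltage: V_DC · R2/(R1'+R2) = 11.9 × 0.4377 = 5.209 V.
With V_DC suppressed (replaced by a short), R_th = R1' ‖ R2 = (23.51 × 18.3)/(23.51 + 18.3) = 10.29 Ω.

V_th ≈ 5.21 V, R_th ≈ 10.3 Ω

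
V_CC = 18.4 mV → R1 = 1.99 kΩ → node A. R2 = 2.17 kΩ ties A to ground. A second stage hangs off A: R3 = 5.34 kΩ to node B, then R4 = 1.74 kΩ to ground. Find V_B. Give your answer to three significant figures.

V_B ≈ 2.06 mV

Node A sees R2 in parallel with the series input of stage 2, R3 + R4 = 7.080 kΩ.
R2 ‖ (R3+R4) = 1.661 kΩ.
V_A = 18.4 × 1.661/(1.99 + 1.661) = 8.371 mV.
Then the unloaded second divider: V_B = V_A × R4/(R3+R4) = 8.371 × 0.2458 = 2.057 mV.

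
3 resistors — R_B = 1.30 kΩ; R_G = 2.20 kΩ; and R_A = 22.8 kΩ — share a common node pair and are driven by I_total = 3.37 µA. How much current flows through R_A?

ΣG = 1/1.30 + 1/2.20 + 1/22.8 = 1.268.
R_A takes the fraction G_k/ΣG = 0.04386/1.268 = 0.03460, so I = 3.37 × 0.03460 = 0.1166 µA.

I ≈ 0.117 µA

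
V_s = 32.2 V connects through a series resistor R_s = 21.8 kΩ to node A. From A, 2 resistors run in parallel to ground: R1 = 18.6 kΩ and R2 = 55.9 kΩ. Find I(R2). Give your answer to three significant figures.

Equivalent of the parallel group: R_p = 13.96 kΩ.
Node voltage V_A = V_s · R_p/(R_s + R_p) = 32.2 × 0.3903 = 12.57 V.
I(R2) = V_A / R2 = 12.57/55.9 = 0.2248 mA.

I ≈ 0.225 mA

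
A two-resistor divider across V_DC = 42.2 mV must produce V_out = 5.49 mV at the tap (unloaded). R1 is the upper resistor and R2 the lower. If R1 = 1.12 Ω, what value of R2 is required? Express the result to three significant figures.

R2 ≈ 0.167 Ω

The divider ratio is R2/(R1+R2) = 5.49/42.2 = 0.1301.
Rearranging, R2 = R1·k/(1−k) = 1.12 × 0.1496 = 0.1675 Ω.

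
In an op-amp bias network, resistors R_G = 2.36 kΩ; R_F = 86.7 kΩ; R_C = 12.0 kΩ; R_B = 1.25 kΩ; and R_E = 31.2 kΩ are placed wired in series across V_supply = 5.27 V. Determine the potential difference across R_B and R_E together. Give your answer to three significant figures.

ΣR = 2.36 + 86.7 + 12.0 + 1.25 + 31.2 = 133.5 kΩ.
R_{R_B..R_E} = 1.25 + 31.2 = 32.45 kΩ.
By the voltage-divider rule, V = 5.27 × 32.45/133.5 = 1.281 V.

V ≈ 1.28 V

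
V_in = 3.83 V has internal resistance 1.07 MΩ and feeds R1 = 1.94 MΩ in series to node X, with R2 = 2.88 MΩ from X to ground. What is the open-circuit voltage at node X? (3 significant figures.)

V_th ≈ 1.87 V

R1' = 1.07 + 1.94 = 3.010 MΩ (source resistance + R1).
V_th is the unloaded tap voltage: V_in · R2/(R1'+R2) = 3.83 × 0.4890 = 1.873 V.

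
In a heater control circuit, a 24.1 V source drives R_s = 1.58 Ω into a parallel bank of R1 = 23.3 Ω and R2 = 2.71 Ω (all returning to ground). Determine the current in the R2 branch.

I ≈ 5.39 A

Parallel bank: R_p = 1/(1/23.3 + 1/2.71) = 2.428 Ω.
V_A = 24.1 × 2.428/4.008 = 14.60 V.
Branch current I = V_A/R2 = 14.60/2.71 = 5.387 A.
(Equivalently: I_total = 6.014 A, then current-divider fraction G_k/ΣG = 0.8958.)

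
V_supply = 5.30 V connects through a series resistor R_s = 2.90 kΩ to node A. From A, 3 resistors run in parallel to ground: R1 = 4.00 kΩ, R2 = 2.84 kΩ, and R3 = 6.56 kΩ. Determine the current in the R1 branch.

I ≈ 0.416 mA

Equivalent of the parallel group: R_p = 1.325 kΩ.
V_A by voltage divider: V_A = 5.30 × 1.325/(2.90 + 1.325) = 1.662 V.
Branch current I = V_A/R1 = 1.662/4.00 = 0.4156 mA.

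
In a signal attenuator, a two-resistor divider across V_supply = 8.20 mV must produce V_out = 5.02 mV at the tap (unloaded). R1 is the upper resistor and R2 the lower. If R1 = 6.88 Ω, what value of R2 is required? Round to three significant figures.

Required fraction k = V_out/V_supply = 0.6122.
Rearranging, R2 = R1·k/(1−k) = 6.88 × 1.579 = 10.86 Ω.

R2 ≈ 10.9 Ω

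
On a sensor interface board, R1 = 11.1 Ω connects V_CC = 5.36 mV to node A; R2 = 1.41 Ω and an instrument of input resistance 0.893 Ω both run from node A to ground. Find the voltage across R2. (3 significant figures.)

V_out ≈ 0.252 mV

R2 ‖ R_L = (1.41 × 0.893)/(1.41 + 0.893) = 0.5467 Ω.
Then V_out = V_CC · R2'/(R1 + R2') = 5.36 × 0.5467/11.65 = 0.2516 mV.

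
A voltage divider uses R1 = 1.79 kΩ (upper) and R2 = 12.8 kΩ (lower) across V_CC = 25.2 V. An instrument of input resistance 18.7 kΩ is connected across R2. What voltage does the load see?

The load sits in parallel with R2, giving an effective lower resistance R2' = R2·R_L/(R2+R_L) = 7.599 kΩ.
Then V_out = V_CC · R2'/(R1 + R2') = 25.2 × 7.599/9.389 = 20.40 V.

V_out ≈ 20.4 V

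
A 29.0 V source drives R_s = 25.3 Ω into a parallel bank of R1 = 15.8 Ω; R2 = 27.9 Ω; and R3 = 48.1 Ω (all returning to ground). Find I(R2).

Parallel bank: R_p = 1/(1/15.8 + 1/27.9 + 1/48.1) = 8.339 Ω.
V_A = 29.0 × 8.339/33.64 = 7.189 V.
Branch current I = V_A/R2 = 7.189/27.9 = 0.2577 A.

I ≈ 0.258 A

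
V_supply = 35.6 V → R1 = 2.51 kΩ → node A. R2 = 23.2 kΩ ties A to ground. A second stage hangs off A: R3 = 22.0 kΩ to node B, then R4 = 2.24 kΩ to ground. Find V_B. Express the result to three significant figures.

V_B ≈ 2.71 V

Looking into the second stage from A: R3 + R4 = 24.24 kΩ appears in parallel with R2.
Effective lower resistance at A: R2 ‖ 24.24 = 11.85 kΩ.
So V_A = 35.6 × 0.8253 = 29.38 V.
Then the unloaded second divider: V_B = V_A × R4/(R3+R4) = 29.38 × 0.09241 = 2.715 V.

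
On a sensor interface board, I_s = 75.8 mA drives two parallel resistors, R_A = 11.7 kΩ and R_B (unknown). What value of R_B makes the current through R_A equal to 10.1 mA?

R_B ≈ 1.80 kΩ

Two-branch current divider: I_A = I_s · R_B/(R_A + R_B).
With f = 0.1332, R_B = R_A · f/(1−f) = 11.7 × 0.1537 = 1.799 kΩ.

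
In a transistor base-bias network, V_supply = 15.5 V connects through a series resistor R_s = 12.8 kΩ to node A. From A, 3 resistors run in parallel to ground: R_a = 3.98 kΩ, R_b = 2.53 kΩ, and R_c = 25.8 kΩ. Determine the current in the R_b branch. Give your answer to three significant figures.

I ≈ 0.627 mA

Parallel bank: R_p = 1/(1/3.98 + 1/2.53 + 1/25.8) = 1.459 kΩ.
V_A = 15.5 × 1.459/14.26 = 1.586 V.
I(R_b) = V_A / R_b = 1.586/2.53 = 0.6270 mA.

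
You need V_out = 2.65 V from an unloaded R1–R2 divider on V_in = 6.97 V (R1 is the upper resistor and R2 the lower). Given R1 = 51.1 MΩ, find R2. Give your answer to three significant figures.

R2 ≈ 31.3 MΩ

Required fraction k = V_out/V_in = 0.3802.
So R2 = R1 · V_out/(V_in − V_out) = 51.1 × 2.65/(6.97 − 2.65) = 51.1 × 0.6134 = 31.35 MΩ.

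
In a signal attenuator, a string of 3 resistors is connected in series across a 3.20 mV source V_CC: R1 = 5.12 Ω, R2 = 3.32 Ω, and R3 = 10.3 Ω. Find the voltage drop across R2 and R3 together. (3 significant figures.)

V ≈ 2.33 mV

ΣR = 5.12 + 3.32 + 10.3 = 18.74 Ω.
R_{R2..R3} = 3.32 + 10.3 = 13.62 Ω.
By the voltage-divider rule, V = 3.20 × 13.62/18.74 = 2.326 mV.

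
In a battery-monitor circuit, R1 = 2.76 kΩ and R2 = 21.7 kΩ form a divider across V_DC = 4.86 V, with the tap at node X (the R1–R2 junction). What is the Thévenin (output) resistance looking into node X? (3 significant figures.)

With V_DC suppressed (replaced by a short), R_th = R1 ‖ R2 = (2.760 × 21.7)/(2.760 + 21.7) = 2.449 kΩ.

R_th ≈ 2.45 kΩ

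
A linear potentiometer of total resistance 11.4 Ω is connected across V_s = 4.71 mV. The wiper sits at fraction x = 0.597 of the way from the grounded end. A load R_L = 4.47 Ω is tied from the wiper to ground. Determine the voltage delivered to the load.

V_out ≈ 1.74 mV

The pot divides into 4.594 Ω above the wiper and 6.806 Ω below.
Lower segment in parallel with the load: 6.806 ‖ 4.47 = 2.698 Ω.
V_out = 4.71 × 2.698/(4.594 + 2.698) = 1.743 mV.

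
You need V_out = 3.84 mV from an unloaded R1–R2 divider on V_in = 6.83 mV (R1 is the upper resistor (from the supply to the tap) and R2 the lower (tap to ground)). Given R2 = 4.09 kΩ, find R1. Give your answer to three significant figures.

R1 ≈ 3.18 kΩ

Required fraction k = V_out/V_in = 0.5622.
Rearranging, R1 = R2·(1−k)/k = 4.09 × 0.7786 = 3.185 kΩ.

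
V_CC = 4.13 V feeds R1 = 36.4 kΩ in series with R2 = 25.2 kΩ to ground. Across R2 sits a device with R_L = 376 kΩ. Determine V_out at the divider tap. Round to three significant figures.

V_out ≈ 1.63 V

The load sits in parallel with R2, giving an effective lower resistance R2' = R2·R_L/(R2+R_L) = 23.62 kΩ.
Now apply the divider: V_out = 4.13 × 0.3935 = 1.625 V.
(Unloaded it would be 1.69 V; the load pulls it down.)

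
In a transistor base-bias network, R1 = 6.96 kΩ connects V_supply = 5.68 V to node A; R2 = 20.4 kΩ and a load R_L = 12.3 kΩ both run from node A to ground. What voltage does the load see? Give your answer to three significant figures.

R2 ‖ R_L = (20.4 × 12.3)/(20.4 + 12.3) = 7.673 kΩ.
Voltage divider with the loaded lower leg: V_out = 5.68 × 7.673/(6.96 + 7.673) = 5.68 × 0.5244 = 2.978 V.

V_out ≈ 2.98 V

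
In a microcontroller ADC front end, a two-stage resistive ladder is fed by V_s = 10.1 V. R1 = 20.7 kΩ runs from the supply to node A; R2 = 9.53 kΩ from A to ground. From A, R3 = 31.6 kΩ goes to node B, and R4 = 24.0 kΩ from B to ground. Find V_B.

Node A sees R2 in parallel with the series input of stage 2, R3 + R4 = 55.60 kΩ.
R2 ‖ (R3+R4) = 8.136 kΩ.
V_A = 10.1 × 8.136/(20.7 + 8.136) = 2.850 V.
V_B = V_A × 0.4317 = 1.230 V.

V_B ≈ 1.23 V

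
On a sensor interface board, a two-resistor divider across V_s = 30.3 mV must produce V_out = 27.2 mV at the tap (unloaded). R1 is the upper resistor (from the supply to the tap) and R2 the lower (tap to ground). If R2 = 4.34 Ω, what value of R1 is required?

V_out/V_s = R2/(R1+R2) = 0.8977.
Rearranging, R1 = R2·(1−k)/k = 4.34 × 0.1140 = 0.4946 Ω.

R1 ≈ 0.495 Ω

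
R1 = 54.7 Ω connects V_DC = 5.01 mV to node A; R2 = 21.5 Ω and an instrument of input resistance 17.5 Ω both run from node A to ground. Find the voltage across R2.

V_out ≈ 0.751 mV

First combine the lower leg with the load: R2 ‖ R_L = 9.647 Ω.
Then V_out = V_DC · R2'/(R1 + R2') = 5.01 × 9.647/64.35 = 0.7511 mV.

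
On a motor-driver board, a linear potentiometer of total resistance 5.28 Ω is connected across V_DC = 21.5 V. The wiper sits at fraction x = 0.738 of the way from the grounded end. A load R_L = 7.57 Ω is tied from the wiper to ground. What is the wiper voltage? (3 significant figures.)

V_out ≈ 14.0 V

The pot divides into 1.383 Ω above the wiper and 3.897 Ω below.
R_L loads the lower segment: effective lower R = 2.572 Ω.
Loaded-divider output: V_out = 21.5 × 0.6503 = 13.98 V.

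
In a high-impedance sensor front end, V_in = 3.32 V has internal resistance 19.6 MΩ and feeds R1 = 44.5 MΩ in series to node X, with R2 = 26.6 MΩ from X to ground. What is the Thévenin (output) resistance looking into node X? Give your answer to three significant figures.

R1' = 19.6 + 44.5 = 64.10 MΩ (source resistance + R1).
Zeroing V_in shorts the top of R1' to ground, so R_th = R1' ‖ R2 = 18.80 MΩ.

R_th ≈ 18.8 MΩ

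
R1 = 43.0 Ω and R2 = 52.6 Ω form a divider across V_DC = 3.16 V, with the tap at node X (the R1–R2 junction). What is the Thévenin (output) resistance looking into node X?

R_th ≈ 23.7 Ω

With V_DC suppressed (replaced by a short), R_th = R1 ‖ R2 = (43.00 × 52.6)/(43.00 + 52.6) = 23.66 Ω.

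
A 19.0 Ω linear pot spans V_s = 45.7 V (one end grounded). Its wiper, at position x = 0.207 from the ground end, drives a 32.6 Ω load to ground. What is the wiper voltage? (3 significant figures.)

Split the track: R_lower = x·R_p = 3.933 Ω, R_upper = (1−x)·R_p = 15.07 Ω.
(x·R_p) ‖ R_L = 3.510 Ω.
V_out = 45.7 × 3.510/(15.07 + 3.510) = 8.634 V.

V_out ≈ 8.63 V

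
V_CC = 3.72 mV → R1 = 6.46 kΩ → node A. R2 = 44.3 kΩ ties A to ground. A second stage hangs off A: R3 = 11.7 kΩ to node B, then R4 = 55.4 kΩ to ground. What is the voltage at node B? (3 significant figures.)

V_B ≈ 2.47 mV

Node A sees R2 in parallel with the series input of stage 2, R3 + R4 = 67.10 kΩ.
Effective lower resistance at A: R2 ‖ 67.10 = 26.68 kΩ.
So V_A = 3.72 × 0.8051 = 2.995 mV.
Stage 2 is unloaded, so V_B = V_A · R4/(R3+R4) = 2.995 × 55.4/67.10 = 2.473 mV.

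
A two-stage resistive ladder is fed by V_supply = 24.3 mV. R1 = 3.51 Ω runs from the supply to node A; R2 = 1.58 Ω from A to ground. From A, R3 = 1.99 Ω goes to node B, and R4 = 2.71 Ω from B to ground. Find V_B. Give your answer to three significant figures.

V_B ≈ 3.53 mV

The second stage (R3 + R4 = 4.700 Ω) loads node A in parallel with R2.
Effective lower resistance at A: R2 ‖ 4.700 = 1.182 Ω.
V_A = 24.3 × 1.182/(3.51 + 1.182) = 6.123 mV.
Stage 2 is unloaded, so V_B = V_A · R4/(R3+R4) = 6.123 × 2.71/4.700 = 3.531 mV.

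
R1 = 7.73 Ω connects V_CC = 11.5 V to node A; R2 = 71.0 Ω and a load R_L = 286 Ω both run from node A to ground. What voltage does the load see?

V_out ≈ 10.1 V

R2 ‖ R_L = (71.0 × 286)/(71.0 + 286) = 56.88 Ω.
Voltage divider with the loaded lower leg: V_out = 11.5 × 56.88/(7.73 + 56.88) = 11.5 × 0.8804 = 10.12 V.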